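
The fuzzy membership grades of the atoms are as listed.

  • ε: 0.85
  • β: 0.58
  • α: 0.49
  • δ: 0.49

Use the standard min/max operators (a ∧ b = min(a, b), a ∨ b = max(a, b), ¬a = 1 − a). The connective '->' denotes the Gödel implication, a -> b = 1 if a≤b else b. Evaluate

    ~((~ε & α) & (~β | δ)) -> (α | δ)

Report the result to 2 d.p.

~ε = 1 − 0.85 = 0.15
~ε & α = min(a, b) on (0.15, 0.49) = 0.15
~β = 1 − 0.58 = 0.42
~β | δ = max(a, b) on (0.42, 0.49) = 0.49
(~ε & α) & (~β | δ) = min(a, b) on (0.15, 0.49) = 0.15
~((~ε & α) & (~β | δ)) = 1 − 0.15 = 0.85
α | δ = max(a, b) on (0.49, 0.49) = 0.49
~((~ε & α) & (~β | δ)) -> (α | δ)  [Gödel: 1 if a≤b else b] with a=0.85, b=0.49 → 0.49

0.49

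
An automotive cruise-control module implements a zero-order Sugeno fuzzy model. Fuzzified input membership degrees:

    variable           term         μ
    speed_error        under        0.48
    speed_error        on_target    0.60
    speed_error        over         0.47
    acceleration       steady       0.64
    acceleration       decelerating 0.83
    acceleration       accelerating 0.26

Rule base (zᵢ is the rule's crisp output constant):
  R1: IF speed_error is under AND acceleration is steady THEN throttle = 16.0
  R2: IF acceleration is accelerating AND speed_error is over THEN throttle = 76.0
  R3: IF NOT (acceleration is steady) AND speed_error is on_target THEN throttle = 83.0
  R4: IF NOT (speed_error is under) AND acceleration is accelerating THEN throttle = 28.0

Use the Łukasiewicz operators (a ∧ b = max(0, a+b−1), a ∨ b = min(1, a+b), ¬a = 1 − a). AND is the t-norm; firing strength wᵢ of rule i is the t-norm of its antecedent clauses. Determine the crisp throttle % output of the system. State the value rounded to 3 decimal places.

16.000

R1 (z=16.0): under=0.48, steady=0.64; AND[max(0, a+b−1)] → w = 0.12
R2 (z=76.0): accelerating=0.26, over=0.47; AND[max(0, a+b−1)] → w = 0.00
R3 (z=83.0): ¬steady=1−0.64=0.36, on_target=0.60; AND[max(0, a+b−1)] → w = 0.00
R4 (z=28.0): ¬under=1−0.48=0.52, accelerating=0.26; AND[max(0, a+b−1)] → w = 0.00
Weighted average = (0.12·16.0 + 0.00·76.0 + 0.00·83.0 + 0.00·28.0) / (0.12 + 0.00 + 0.00 + 0.00)
  = 1.9200 / 0.1200 = 16.000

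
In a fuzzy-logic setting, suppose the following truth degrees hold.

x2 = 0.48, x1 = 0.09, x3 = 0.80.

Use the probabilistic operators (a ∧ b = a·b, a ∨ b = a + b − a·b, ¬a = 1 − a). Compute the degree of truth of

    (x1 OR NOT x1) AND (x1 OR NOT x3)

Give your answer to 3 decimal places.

0.250

NOT x1 = 1 − 0.0900 = 0.9100
x1 OR NOT x1 = a + b − a·b on (0.0900, 0.9100) = 0.9181
NOT x3 = 1 − 0.8000 = 0.2000
x1 OR NOT x3 = a + b − a·b on (0.0900, 0.2000) = 0.2720
(x1 OR NOT x1) AND (x1 OR NOT x3) = a·b on (0.9181, 0.2720) = 0.2497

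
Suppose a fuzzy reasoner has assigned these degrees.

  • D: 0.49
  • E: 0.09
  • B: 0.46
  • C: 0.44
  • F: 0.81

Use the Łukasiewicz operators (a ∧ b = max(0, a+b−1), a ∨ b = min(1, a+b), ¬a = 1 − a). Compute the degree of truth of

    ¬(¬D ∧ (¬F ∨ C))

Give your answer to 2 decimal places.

¬D = 1 − 0.49 = 0.51
¬F = 1 − 0.81 = 0.19
¬F ∨ C = min(1, a+b) on (0.19, 0.44) = 0.63
¬D ∧ (¬F ∨ C) = max(0, a+b−1) on (0.51, 0.63) = 0.14
¬(¬D ∧ (¬F ∨ C)) = 1 − 0.14 = 0.86

0.86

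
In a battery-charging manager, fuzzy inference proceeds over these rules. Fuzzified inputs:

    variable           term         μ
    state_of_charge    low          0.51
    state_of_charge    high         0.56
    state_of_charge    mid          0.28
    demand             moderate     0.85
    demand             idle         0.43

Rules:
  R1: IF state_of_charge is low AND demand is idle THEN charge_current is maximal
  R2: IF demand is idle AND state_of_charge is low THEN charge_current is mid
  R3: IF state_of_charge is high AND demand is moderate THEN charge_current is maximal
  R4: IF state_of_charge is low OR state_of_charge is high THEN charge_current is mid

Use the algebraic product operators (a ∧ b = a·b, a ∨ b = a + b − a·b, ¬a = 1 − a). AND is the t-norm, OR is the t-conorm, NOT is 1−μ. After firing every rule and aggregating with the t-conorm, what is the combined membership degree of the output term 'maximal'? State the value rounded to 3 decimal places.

R1: low=0.51, idle=0.43; AND[a·b] → w = 0.2193
R2: idle=0.43, low=0.51; AND[a·b] → w = 0.2193
R3: high=0.56, moderate=0.85; AND[a·b] → w = 0.4760
R4: low=0.51, high=0.56; OR[a + b − a·b] → w = 0.7844
Rules with consequent 'maximal': {R1, R3} → strengths 0.2193, 0.4760
Aggregate via t-conorm [a + b − a·b]: 0.5909

0.591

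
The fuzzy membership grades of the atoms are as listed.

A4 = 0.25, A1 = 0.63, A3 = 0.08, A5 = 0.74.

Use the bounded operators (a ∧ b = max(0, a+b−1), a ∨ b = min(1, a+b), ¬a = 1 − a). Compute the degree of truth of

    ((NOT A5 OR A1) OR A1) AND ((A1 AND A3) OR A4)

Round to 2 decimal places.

0.25

NOT A5 = 1 − 0.74 = 0.26
NOT A5 OR A1 = min(1, a+b) on (0.26, 0.63) = 0.89
(NOT A5 OR A1) OR A1 = min(1, a+b) on (0.89, 0.63) = 1.00
A1 AND A3 = max(0, a+b−1) on (0.63, 0.08) = 0.00
(A1 AND A3) OR A4 = min(1, a+b) on (0.00, 0.25) = 0.25
((NOT A5 OR A1) OR A1) AND ((A1 AND A3) OR A4) = max(0, a+b−1) on (1.00, 0.25) = 0.25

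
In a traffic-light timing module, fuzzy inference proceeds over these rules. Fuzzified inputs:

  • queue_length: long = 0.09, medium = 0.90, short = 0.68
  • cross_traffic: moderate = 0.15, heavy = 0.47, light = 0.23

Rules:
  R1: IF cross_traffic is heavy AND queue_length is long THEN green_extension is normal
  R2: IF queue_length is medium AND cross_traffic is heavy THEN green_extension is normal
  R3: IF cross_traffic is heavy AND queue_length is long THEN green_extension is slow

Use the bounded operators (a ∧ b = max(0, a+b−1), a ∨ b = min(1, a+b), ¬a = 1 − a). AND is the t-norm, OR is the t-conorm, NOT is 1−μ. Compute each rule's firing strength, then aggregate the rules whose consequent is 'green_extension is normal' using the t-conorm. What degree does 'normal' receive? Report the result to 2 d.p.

R1: heavy=0.47, long=0.09; AND[max(0, a+b−1)] → w = 0.00
R2: medium=0.90, heavy=0.47; AND[max(0, a+b−1)] → w = 0.37
R3: heavy=0.47, long=0.09; AND[max(0, a+b−1)] → w = 0.00
Rules with consequent 'normal': {R1, R2} → strengths 0.00, 0.37
Aggregate via t-conorm [min(1, a+b)]: 0.37

0.37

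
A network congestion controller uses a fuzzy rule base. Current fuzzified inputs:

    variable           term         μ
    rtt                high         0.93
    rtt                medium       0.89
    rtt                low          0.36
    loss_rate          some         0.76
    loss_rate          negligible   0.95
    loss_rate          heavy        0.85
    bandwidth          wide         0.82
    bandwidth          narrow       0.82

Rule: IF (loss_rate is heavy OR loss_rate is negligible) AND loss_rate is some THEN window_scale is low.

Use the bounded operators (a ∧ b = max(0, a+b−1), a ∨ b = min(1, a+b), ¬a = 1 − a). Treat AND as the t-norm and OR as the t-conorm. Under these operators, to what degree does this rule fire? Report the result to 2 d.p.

0.76

firing strength: (heavy=0.85 OR negligible=0.95) = 1.00; AND[max(0, a+b−1)] with some=0.76 → w = 0.76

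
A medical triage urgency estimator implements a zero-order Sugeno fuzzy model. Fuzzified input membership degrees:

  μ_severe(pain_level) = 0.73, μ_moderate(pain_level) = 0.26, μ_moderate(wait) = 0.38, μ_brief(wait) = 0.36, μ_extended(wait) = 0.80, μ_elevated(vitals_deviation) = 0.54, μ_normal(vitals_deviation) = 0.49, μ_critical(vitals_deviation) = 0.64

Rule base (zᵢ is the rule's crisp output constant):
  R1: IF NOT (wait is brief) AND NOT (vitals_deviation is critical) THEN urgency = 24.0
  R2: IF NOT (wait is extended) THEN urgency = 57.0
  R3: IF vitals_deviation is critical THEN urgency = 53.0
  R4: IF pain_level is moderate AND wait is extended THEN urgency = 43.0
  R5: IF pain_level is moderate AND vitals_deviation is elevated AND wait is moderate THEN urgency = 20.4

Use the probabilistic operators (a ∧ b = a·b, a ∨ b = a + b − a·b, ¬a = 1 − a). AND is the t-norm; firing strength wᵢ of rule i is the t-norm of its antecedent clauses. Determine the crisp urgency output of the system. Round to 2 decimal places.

45.72

R1 (z=24.0): ¬brief=1−0.36=0.64, ¬critical=1−0.64=0.36; AND[a·b] → w = 0.2304
R2 (z=57.0): ¬extended=1−0.80=0.20 → w = 0.2000
R3 (z=53.0): critical=0.64 → w = 0.6400
R4 (z=43.0): moderate=0.26, extended=0.80; AND[a·b] → w = 0.2080
R5 (z=20.4): moderate=0.26, elevated=0.54, moderate=0.38; AND[a·b] → w = 0.0534
Weighted average = (0.2304·24.0 + 0.2000·57.0 + 0.6400·53.0 + 0.2080·43.0 + 0.0534·20.4) / (0.2304 + 0.2000 + 0.6400 + 0.2080 + 0.0534)
  = 60.8820 / 1.3318 = 45.72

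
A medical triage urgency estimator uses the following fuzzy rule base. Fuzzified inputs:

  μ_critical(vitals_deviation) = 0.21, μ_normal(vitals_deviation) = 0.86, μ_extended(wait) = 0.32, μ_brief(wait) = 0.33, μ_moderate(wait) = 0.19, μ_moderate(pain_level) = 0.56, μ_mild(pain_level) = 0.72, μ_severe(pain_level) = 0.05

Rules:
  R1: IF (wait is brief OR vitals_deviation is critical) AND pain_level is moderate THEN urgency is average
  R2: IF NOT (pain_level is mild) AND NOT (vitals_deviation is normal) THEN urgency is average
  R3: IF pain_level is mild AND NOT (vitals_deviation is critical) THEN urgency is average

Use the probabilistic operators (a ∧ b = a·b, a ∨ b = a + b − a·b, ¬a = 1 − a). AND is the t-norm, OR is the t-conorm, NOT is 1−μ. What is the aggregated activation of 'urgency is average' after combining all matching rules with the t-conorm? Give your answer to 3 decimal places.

R1: (brief=0.33 OR critical=0.21) = 0.4707; AND[a·b] with moderate=0.56 → w = 0.2636
R2: ¬mild=1−0.72=0.28, ¬normal=1−0.86=0.14; AND[a·b] → w = 0.0392
R3: mild=0.72, ¬critical=1−0.21=0.79; AND[a·b] → w = 0.5688
Rules with consequent 'average': {R1, R2, R3} → strengths 0.2636, 0.0392, 0.5688
Aggregate via t-conorm [a + b − a·b]: 0.6949

0.695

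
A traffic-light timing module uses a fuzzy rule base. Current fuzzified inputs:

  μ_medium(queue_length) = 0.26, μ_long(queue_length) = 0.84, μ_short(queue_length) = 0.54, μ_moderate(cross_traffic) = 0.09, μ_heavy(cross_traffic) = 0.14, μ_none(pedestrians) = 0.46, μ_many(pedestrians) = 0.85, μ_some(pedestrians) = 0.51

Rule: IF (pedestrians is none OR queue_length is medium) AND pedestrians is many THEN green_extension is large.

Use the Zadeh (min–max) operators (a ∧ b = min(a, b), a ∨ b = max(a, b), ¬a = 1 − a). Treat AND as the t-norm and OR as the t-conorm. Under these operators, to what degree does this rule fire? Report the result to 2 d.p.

firing strength: (none=0.46 OR medium=0.26) = 0.46; AND[min(a, b)] with many=0.85 → w = 0.46

0.46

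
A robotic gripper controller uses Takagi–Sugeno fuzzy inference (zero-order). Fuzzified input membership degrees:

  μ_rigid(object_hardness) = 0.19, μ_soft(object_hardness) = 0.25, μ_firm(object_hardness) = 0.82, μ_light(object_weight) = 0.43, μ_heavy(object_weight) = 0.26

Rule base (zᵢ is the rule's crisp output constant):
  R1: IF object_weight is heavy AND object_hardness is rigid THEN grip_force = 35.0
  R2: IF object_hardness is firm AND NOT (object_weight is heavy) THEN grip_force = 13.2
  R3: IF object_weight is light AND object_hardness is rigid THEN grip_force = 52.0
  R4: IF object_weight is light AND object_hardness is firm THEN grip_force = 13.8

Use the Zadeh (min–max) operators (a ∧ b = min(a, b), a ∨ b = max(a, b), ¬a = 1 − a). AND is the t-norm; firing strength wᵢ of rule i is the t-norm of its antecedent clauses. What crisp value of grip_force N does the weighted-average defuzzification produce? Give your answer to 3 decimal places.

R1 (z=35.0): heavy=0.26, rigid=0.19; AND[min(a, b)] → w = 0.19
R2 (z=13.2): firm=0.82, ¬heavy=1−0.26=0.74; AND[min(a, b)] → w = 0.74
R3 (z=52.0): light=0.43, rigid=0.19; AND[min(a, b)] → w = 0.19
R4 (z=13.8): light=0.43, firm=0.82; AND[min(a, b)] → w = 0.43
Weighted average = (0.19·35.0 + 0.74·13.2 + 0.19·52.0 + 0.43·13.8) / (0.19 + 0.74 + 0.19 + 0.43)
  = 32.2320 / 1.5500 = 20.795

20.795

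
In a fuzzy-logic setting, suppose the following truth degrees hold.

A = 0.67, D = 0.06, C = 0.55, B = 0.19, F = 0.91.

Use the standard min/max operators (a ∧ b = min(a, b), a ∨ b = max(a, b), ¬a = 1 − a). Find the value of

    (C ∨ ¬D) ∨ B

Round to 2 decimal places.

¬D = 1 − 0.06 = 0.94
C ∨ ¬D = max(a, b) on (0.55, 0.94) = 0.94
(C ∨ ¬D) ∨ B = max(a, b) on (0.94, 0.19) = 0.94

0.94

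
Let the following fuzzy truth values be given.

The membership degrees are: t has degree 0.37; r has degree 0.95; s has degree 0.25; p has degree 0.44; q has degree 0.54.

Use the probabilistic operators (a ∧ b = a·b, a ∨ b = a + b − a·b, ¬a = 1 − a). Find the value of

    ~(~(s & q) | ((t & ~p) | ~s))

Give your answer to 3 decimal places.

s & q = a·b on (0.2500, 0.5400) = 0.1350
~(s & q) = 1 − 0.1350 = 0.8650
~p = 1 − 0.4400 = 0.5600
t & ~p = a·b on (0.3700, 0.5600) = 0.2072
~s = 1 − 0.2500 = 0.7500
(t & ~p) | ~s = a + b − a·b on (0.2072, 0.7500) = 0.8018
~(s & q) | ((t & ~p) | ~s) = a + b − a·b on (0.8650, 0.8018) = 0.9732
~(~(s & q) | ((t & ~p) | ~s)) = 1 − 0.9732 = 0.0268

0.027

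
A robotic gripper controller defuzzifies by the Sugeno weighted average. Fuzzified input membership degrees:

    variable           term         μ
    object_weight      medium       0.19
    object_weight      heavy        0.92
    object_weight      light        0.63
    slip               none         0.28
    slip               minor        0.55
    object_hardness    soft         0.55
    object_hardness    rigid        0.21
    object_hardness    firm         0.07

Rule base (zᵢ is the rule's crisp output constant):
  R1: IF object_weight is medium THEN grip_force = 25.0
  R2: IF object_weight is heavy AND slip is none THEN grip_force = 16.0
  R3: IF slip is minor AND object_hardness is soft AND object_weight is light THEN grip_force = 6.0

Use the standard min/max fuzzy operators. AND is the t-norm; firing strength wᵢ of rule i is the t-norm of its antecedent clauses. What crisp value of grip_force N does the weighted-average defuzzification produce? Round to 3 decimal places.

12.284

R1 (z=25.0): medium=0.19 → w = 0.19
R2 (z=16.0): heavy=0.92, none=0.28; AND[min(a, b)] → w = 0.28
R3 (z=6.0): minor=0.55, soft=0.55, light=0.63; AND[min(a, b)] → w = 0.55
Weighted average = (0.19·25.0 + 0.28·16.0 + 0.55·6.0) / (0.19 + 0.28 + 0.55)
  = 12.5300 / 1.0200 = 12.284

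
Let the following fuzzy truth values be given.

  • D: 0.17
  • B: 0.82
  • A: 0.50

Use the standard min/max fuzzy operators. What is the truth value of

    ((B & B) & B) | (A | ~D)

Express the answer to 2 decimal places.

B & B = min(a, b) on (0.82, 0.82) = 0.82
(B & B) & B = min(a, b) on (0.82, 0.82) = 0.82
~D = 1 − 0.17 = 0.83
A | ~D = max(a, b) on (0.50, 0.83) = 0.83
((B & B) & B) | (A | ~D) = max(a, b) on (0.82, 0.83) = 0.83

0.83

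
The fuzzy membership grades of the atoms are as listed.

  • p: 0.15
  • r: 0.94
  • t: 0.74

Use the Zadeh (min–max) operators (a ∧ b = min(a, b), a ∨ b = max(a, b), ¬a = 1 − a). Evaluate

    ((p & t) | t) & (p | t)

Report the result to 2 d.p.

0.74

p & t = min(a, b) on (0.15, 0.74) = 0.15
(p & t) | t = max(a, b) on (0.15, 0.74) = 0.74
p | t = max(a, b) on (0.15, 0.74) = 0.74
((p & t) | t) & (p | t) = min(a, b) on (0.74, 0.74) = 0.74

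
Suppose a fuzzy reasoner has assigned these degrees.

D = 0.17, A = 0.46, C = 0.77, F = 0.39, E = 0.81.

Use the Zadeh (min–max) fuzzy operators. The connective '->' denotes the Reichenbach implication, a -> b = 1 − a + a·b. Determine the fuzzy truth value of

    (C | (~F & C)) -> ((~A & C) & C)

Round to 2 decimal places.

~F = 1 − 0.39 = 0.61
~F & C = min(a, b) on (0.61, 0.77) = 0.61
C | (~F & C) = max(a, b) on (0.77, 0.61) = 0.77
~A = 1 − 0.46 = 0.54
~A & C = min(a, b) on (0.54, 0.77) = 0.54
(~A & C) & C = min(a, b) on (0.54, 0.77) = 0.54
(C | (~F & C)) -> ((~A & C) & C)  [Reichenbach: 1 − a + a·b] with a=0.77, b=0.54 → 0.65

0.65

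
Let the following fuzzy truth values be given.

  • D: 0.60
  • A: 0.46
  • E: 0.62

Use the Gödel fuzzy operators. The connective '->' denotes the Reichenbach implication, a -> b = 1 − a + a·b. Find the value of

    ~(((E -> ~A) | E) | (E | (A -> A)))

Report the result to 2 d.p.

~A = 1 − 0.46 = 0.54
E -> ~A  [Reichenbach: 1 − a + a·b] with a=0.62, b=0.54 → 0.71
(E -> ~A) | E = max(a, b) on (0.71, 0.62) = 0.71
A -> A  [Reichenbach: 1 − a + a·b] with a=0.46, b=0.46 → 0.75
E | (A -> A) = max(a, b) on (0.62, 0.75) = 0.75
((E -> ~A) | E) | (E | (A -> A)) = max(a, b) on (0.71, 0.75) = 0.75
~(((E -> ~A) | E) | (E | (A -> A))) = 1 − 0.75 = 0.25

0.25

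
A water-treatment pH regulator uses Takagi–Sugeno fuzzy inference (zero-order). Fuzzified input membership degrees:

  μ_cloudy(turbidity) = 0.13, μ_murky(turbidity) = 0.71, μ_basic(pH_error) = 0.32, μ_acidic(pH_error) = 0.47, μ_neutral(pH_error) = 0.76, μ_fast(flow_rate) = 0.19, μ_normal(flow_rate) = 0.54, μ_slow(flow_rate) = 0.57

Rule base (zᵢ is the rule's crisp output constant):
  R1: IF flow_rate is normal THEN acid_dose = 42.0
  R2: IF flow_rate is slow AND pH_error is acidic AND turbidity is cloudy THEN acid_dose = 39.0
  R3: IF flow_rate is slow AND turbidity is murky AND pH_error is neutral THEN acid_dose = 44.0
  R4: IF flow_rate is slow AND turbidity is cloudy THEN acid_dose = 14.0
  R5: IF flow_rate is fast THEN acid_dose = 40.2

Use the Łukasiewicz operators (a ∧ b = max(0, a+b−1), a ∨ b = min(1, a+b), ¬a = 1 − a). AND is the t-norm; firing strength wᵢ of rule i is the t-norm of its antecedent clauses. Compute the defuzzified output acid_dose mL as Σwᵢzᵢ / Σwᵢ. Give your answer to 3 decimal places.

41.660

R1 (z=42.0): normal=0.54 → w = 0.54
R2 (z=39.0): slow=0.57, acidic=0.47, cloudy=0.13; AND[max(0, a+b−1)] → w = 0.00
R3 (z=44.0): slow=0.57, murky=0.71, neutral=0.76; AND[max(0, a+b−1)] → w = 0.04
R4 (z=14.0): slow=0.57, cloudy=0.13; AND[max(0, a+b−1)] → w = 0.00
R5 (z=40.2): fast=0.19 → w = 0.19
Weighted average = (0.54·42.0 + 0.00·39.0 + 0.04·44.0 + 0.00·14.0 + 0.19·40.2) / (0.54 + 0.00 + 0.04 + 0.00 + 0.19)
  = 32.0780 / 0.7700 = 41.660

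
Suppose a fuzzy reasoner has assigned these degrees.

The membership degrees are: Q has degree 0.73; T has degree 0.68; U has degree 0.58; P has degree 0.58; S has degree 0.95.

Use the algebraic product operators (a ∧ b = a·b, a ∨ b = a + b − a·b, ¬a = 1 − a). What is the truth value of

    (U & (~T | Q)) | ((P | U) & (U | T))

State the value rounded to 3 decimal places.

~T = 1 − 0.6800 = 0.3200
~T | Q = a + b − a·b on (0.3200, 0.7300) = 0.8164
U & (~T | Q) = a·b on (0.5800, 0.8164) = 0.4735
P | U = a + b − a·b on (0.5800, 0.5800) = 0.8236
U | T = a + b − a·b on (0.5800, 0.6800) = 0.8656
(P | U) & (U | T) = a·b on (0.8236, 0.8656) = 0.7129
(U & (~T | Q)) | ((P | U) & (U | T)) = a + b − a·b on (0.4735, 0.7129) = 0.8488

0.849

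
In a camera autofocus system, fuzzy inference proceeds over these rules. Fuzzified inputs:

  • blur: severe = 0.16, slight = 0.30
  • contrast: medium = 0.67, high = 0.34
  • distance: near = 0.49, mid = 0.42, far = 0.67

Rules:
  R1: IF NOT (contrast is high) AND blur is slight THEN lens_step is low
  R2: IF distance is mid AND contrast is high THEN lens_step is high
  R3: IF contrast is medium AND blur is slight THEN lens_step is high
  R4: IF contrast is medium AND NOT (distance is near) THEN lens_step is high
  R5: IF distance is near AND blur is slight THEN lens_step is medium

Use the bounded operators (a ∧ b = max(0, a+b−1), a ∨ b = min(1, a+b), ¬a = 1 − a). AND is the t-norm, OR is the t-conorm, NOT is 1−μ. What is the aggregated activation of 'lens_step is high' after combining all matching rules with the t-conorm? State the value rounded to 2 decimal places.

R1: ¬high=1−0.34=0.66, slight=0.30; AND[max(0, a+b−1)] → w = 0.00
R2: mid=0.42, high=0.34; AND[max(0, a+b−1)] → w = 0.00
R3: medium=0.67, slight=0.30; AND[max(0, a+b−1)] → w = 0.00
R4: medium=0.67, ¬near=1−0.49=0.51; AND[max(0, a+b−1)] → w = 0.18
R5: near=0.49, slight=0.30; AND[max(0, a+b−1)] → w = 0.00
Rules with consequent 'high': {R2, R3, R4} → strengths 0.00, 0.00, 0.18
Aggregate via t-conorm [min(1, a+b)]: 0.18

0.18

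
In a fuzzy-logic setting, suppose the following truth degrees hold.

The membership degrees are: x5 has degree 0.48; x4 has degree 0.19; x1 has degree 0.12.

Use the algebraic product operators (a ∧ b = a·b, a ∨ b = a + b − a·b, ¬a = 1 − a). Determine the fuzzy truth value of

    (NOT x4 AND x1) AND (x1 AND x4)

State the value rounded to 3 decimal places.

NOT x4 = 1 − 0.1900 = 0.8100
NOT x4 AND x1 = a·b on (0.8100, 0.1200) = 0.0972
x1 AND x4 = a·b on (0.1200, 0.1900) = 0.0228
(NOT x4 AND x1) AND (x1 AND x4) = a·b on (0.0972, 0.0228) = 0.0022

0.002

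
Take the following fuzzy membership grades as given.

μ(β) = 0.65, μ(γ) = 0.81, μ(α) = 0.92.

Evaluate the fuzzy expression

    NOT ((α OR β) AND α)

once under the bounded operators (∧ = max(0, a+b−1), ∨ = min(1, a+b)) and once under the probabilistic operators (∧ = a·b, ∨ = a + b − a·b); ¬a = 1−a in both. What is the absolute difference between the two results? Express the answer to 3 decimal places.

Under bounded:
  α OR β = min(1, a+b) on (0.92, 0.65) = 1.00
  (α OR β) AND α = max(0, a+b−1) on (1.00, 0.92) = 0.92
  NOT ((α OR β) AND α) = 1 − 0.92 = 0.08
  → value = 0.0800
Under probabilistic:
  α OR β = a + b − a·b on (0.9200, 0.6500) = 0.9720
  (α OR β) AND α = a·b on (0.9720, 0.9200) = 0.8942
  NOT ((α OR β) AND α) = 1 − 0.8942 = 0.1058
  → value = 0.1058
|0.0800 − 0.1058| = 0.026

0.026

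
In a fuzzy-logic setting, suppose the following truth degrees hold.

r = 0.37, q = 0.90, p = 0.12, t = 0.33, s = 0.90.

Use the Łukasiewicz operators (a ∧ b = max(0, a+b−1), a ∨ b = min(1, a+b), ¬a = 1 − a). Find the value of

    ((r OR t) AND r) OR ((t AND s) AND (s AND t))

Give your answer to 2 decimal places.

0.07

r OR t = min(1, a+b) on (0.37, 0.33) = 0.70
(r OR t) AND r = max(0, a+b−1) on (0.70, 0.37) = 0.07
t AND s = max(0, a+b−1) on (0.33, 0.90) = 0.23
s AND t = max(0, a+b−1) on (0.90, 0.33) = 0.23
(t AND s) AND (s AND t) = max(0, a+b−1) on (0.23, 0.23) = 0.00
((r OR t) AND r) OR ((t AND s) AND (s AND t)) = min(1, a+b) on (0.07, 0.00) = 0.07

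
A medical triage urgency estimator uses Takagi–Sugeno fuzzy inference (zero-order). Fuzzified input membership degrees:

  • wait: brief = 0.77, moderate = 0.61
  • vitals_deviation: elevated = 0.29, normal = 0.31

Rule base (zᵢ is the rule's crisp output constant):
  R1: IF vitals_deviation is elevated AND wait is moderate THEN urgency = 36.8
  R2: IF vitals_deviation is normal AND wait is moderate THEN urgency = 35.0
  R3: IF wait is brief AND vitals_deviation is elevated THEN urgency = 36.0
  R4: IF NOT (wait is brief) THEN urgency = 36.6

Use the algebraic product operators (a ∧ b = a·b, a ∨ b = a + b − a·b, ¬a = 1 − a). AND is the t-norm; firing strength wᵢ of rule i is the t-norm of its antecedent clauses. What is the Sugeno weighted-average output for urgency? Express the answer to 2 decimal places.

R1 (z=36.8): elevated=0.29, moderate=0.61; AND[a·b] → w = 0.1769
R2 (z=35.0): normal=0.31, moderate=0.61; AND[a·b] → w = 0.1891
R3 (z=36.0): brief=0.77, elevated=0.29; AND[a·b] → w = 0.2233
R4 (z=36.6): ¬brief=1−0.77=0.23 → w = 0.2300
Weighted average = (0.1769·36.8 + 0.1891·35.0 + 0.2233·36.0 + 0.2300·36.6) / (0.1769 + 0.1891 + 0.2233 + 0.2300)
  = 29.5852 / 0.8193 = 36.11

36.11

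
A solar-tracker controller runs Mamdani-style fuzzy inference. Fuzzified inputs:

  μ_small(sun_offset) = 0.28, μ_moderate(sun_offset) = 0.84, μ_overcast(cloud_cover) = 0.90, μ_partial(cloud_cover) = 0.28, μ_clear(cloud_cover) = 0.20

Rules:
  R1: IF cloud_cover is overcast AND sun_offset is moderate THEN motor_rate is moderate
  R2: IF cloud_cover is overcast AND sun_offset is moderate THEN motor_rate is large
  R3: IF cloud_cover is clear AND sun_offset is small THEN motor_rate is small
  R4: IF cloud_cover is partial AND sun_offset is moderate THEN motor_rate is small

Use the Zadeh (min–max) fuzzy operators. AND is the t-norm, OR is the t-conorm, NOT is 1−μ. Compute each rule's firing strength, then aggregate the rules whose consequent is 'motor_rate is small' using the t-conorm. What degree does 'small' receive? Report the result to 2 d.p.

R1: overcast=0.90, moderate=0.84; AND[min(a, b)] → w = 0.84
R2: overcast=0.90, moderate=0.84; AND[min(a, b)] → w = 0.84
R3: clear=0.20, small=0.28; AND[min(a, b)] → w = 0.20
R4: partial=0.28, moderate=0.84; AND[min(a, b)] → w = 0.28
Rules with consequent 'small': {R3, R4} → strengths 0.20, 0.28
Aggregate via t-conorm [max(a, b)]: 0.28

0.28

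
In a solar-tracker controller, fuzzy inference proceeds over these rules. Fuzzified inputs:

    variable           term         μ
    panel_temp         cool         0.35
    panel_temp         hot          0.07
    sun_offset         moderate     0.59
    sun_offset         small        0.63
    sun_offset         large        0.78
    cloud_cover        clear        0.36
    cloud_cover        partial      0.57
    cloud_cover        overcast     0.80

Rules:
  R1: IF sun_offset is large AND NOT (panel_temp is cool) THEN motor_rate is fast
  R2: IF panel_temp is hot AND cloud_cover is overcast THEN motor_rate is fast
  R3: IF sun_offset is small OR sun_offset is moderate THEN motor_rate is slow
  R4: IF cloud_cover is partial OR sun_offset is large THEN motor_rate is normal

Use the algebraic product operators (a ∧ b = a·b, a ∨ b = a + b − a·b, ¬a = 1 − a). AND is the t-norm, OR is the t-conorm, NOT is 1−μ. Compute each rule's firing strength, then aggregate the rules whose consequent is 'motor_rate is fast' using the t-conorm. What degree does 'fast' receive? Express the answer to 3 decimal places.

R1: large=0.78, ¬cool=1−0.35=0.65; AND[a·b] → w = 0.5070
R2: hot=0.07, overcast=0.80; AND[a·b] → w = 0.0560
R3: small=0.63, moderate=0.59; OR[a + b − a·b] → w = 0.8483
R4: partial=0.57, large=0.78; OR[a + b − a·b] → w = 0.9054
Rules with consequent 'fast': {R1, R2} → strengths 0.5070, 0.0560
Aggregate via t-conorm [a + b − a·b]: 0.5346

0.535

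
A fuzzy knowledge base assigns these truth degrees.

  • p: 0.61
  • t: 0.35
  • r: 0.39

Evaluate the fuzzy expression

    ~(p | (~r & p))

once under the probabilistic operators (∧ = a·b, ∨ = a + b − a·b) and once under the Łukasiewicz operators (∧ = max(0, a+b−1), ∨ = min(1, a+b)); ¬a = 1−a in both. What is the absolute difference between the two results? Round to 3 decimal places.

0.075

Under probabilistic:
  ~r = 1 − 0.3900 = 0.6100
  ~r & p = a·b on (0.6100, 0.6100) = 0.3721
  p | (~r & p) = a + b − a·b on (0.6100, 0.3721) = 0.7551
  ~(p | (~r & p)) = 1 − 0.7551 = 0.2449
  → value = 0.2449
Under Łukasiewicz:
  ~r = 1 − 0.39 = 0.61
  ~r & p = max(0, a+b−1) on (0.61, 0.61) = 0.22
  p | (~r & p) = min(1, a+b) on (0.61, 0.22) = 0.83
  ~(p | (~r & p)) = 1 − 0.83 = 0.17
  → value = 0.1700
|0.2449 − 0.1700| = 0.075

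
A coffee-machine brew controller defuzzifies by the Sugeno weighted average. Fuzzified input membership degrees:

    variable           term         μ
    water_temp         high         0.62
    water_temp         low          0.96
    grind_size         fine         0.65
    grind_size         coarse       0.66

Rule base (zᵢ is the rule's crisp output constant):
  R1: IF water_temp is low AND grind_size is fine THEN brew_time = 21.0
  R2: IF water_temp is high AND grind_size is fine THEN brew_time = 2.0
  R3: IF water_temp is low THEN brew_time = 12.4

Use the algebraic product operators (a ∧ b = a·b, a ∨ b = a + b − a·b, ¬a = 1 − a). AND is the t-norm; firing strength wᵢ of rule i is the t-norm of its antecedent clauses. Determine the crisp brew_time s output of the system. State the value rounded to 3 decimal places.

12.991

R1 (z=21.0): low=0.96, fine=0.65; AND[a·b] → w = 0.6240
R2 (z=2.0): high=0.62, fine=0.65; AND[a·b] → w = 0.4030
R3 (z=12.4): low=0.96 → w = 0.9600
Weighted average = (0.6240·21.0 + 0.4030·2.0 + 0.9600·12.4) / (0.6240 + 0.4030 + 0.9600)
  = 25.8140 / 1.9870 = 12.991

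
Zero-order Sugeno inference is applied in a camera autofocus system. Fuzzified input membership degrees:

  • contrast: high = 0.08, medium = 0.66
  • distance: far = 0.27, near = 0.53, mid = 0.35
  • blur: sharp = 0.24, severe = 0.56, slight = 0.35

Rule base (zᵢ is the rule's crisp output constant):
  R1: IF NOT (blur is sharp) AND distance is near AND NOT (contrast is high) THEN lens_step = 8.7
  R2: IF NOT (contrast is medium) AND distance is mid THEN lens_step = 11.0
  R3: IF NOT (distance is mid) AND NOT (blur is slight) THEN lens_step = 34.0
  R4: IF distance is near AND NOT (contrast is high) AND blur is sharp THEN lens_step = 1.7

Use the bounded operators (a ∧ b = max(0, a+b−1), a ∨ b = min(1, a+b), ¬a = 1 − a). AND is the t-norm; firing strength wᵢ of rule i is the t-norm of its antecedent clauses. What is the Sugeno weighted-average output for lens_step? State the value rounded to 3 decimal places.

23.582

R1 (z=8.7): ¬sharp=1−0.24=0.76, near=0.53, ¬high=1−0.08=0.92; AND[max(0, a+b−1)] → w = 0.21
R2 (z=11.0): ¬medium=1−0.66=0.34, mid=0.35; AND[max(0, a+b−1)] → w = 0.00
R3 (z=34.0): ¬mid=1−0.35=0.65, ¬slight=1−0.35=0.65; AND[max(0, a+b−1)] → w = 0.30
R4 (z=1.7): near=0.53, ¬high=1−0.08=0.92, sharp=0.24; AND[max(0, a+b−1)] → w = 0.00
Weighted average = (0.21·8.7 + 0.00·11.0 + 0.30·34.0 + 0.00·1.7) / (0.21 + 0.00 + 0.30 + 0.00)
  = 12.0270 / 0.5100 = 23.582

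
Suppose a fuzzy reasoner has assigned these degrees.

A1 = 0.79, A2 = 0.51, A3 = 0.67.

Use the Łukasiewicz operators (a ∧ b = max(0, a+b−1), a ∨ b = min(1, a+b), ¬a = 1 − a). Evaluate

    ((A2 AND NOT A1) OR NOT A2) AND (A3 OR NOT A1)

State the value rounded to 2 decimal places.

NOT A1 = 1 − 0.79 = 0.21
A2 AND NOT A1 = max(0, a+b−1) on (0.51, 0.21) = 0.00
NOT A2 = 1 − 0.51 = 0.49
(A2 AND NOT A1) OR NOT A2 = min(1, a+b) on (0.00, 0.49) = 0.49
NOT A1 = 1 − 0.79 = 0.21
A3 OR NOT A1 = min(1, a+b) on (0.67, 0.21) = 0.88
((A2 AND NOT A1) OR NOT A2) AND (A3 OR NOT A1) = max(0, a+b−1) on (0.49, 0.88) = 0.37

0.37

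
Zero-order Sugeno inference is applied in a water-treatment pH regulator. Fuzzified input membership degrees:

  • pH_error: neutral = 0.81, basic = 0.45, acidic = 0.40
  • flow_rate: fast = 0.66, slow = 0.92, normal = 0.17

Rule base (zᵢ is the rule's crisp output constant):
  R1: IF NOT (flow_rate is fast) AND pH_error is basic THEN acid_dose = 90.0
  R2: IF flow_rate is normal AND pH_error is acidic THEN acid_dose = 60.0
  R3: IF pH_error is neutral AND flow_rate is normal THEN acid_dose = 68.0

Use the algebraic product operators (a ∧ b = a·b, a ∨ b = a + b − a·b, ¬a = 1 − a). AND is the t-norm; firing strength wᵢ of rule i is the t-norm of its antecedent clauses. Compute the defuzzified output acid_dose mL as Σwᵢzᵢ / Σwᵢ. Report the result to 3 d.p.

75.867

R1 (z=90.0): ¬fast=1−0.66=0.34, basic=0.45; AND[a·b] → w = 0.1530
R2 (z=60.0): normal=0.17, acidic=0.40; AND[a·b] → w = 0.0680
R3 (z=68.0): neutral=0.81, normal=0.17; AND[a·b] → w = 0.1377
Weighted average = (0.1530·90.0 + 0.0680·60.0 + 0.1377·68.0) / (0.1530 + 0.0680 + 0.1377)
  = 27.2136 / 0.3587 = 75.867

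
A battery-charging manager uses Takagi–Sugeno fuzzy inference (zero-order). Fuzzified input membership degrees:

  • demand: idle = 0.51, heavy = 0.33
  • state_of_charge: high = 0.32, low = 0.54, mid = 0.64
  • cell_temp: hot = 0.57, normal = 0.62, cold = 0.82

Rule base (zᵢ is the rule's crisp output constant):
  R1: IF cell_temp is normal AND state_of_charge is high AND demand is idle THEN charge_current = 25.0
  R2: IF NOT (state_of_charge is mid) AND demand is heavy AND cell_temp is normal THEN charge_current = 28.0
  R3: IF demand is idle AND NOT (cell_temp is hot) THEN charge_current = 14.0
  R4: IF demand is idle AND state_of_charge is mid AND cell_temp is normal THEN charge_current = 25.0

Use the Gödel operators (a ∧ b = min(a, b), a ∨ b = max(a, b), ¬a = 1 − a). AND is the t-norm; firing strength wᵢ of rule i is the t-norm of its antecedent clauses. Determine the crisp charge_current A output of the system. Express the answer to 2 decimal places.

22.65

R1 (z=25.0): normal=0.62, high=0.32, idle=0.51; AND[min(a, b)] → w = 0.32
R2 (z=28.0): ¬mid=1−0.64=0.36, heavy=0.33, normal=0.62; AND[min(a, b)] → w = 0.33
R3 (z=14.0): idle=0.51, ¬hot=1−0.57=0.43; AND[min(a, b)] → w = 0.43
R4 (z=25.0): idle=0.51, mid=0.64, normal=0.62; AND[min(a, b)] → w = 0.51
Weighted average = (0.32·25.0 + 0.33·28.0 + 0.43·14.0 + 0.51·25.0) / (0.32 + 0.33 + 0.43 + 0.51)
  = 36.0100 / 1.5900 = 22.65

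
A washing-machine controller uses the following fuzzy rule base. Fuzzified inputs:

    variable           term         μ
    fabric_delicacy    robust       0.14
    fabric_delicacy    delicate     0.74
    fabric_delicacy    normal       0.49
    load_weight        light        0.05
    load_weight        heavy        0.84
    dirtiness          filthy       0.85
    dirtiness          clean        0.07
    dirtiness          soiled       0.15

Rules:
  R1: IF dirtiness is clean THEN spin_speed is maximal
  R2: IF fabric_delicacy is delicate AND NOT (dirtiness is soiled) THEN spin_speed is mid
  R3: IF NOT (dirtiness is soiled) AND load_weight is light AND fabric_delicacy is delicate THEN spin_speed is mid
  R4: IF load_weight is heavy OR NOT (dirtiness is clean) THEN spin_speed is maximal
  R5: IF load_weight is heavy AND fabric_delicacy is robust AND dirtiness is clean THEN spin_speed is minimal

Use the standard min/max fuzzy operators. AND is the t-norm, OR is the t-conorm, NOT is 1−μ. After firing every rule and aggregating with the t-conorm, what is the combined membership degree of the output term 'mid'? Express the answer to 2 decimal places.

0.74

R1: clean=0.07 → w = 0.07
R2: delicate=0.74, ¬soiled=1−0.15=0.85; AND[min(a, b)] → w = 0.74
R3: ¬soiled=1−0.15=0.85, light=0.05, delicate=0.74; AND[min(a, b)] → w = 0.05
R4: heavy=0.84, ¬clean=1−0.07=0.93; OR[max(a, b)] → w = 0.93
R5: heavy=0.84, robust=0.14, clean=0.07; AND[min(a, b)] → w = 0.07
Rules with consequent 'mid': {R2, R3} → strengths 0.74, 0.05
Aggregate via t-conorm [max(a, b)]: 0.74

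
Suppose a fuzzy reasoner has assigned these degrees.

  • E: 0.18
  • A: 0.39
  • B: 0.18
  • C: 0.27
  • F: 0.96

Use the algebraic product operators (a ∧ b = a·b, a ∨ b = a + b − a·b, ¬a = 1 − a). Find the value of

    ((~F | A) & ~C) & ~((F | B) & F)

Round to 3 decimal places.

~F = 1 − 0.9600 = 0.0400
~F | A = a + b − a·b on (0.0400, 0.3900) = 0.4144
~C = 1 − 0.2700 = 0.7300
(~F | A) & ~C = a·b on (0.4144, 0.7300) = 0.3025
F | B = a + b − a·b on (0.9600, 0.1800) = 0.9672
(F | B) & F = a·b on (0.9672, 0.9600) = 0.9285
~((F | B) & F) = 1 − 0.9285 = 0.0715
((~F | A) & ~C) & ~((F | B) & F) = a·b on (0.3025, 0.0715) = 0.0216

0.022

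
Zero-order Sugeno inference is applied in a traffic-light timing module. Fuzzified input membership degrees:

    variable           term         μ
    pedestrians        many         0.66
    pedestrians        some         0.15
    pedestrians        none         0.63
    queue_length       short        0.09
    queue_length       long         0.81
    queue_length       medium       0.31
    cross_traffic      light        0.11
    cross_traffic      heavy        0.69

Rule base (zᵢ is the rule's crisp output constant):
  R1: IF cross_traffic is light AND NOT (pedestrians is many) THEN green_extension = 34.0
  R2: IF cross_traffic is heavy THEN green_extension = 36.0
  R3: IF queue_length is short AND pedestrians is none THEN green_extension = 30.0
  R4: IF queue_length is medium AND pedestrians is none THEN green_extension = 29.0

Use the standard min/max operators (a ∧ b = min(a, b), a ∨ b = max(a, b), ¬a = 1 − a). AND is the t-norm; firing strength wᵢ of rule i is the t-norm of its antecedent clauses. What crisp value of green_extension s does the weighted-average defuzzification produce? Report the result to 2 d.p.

33.56

R1 (z=34.0): light=0.11, ¬many=1−0.66=0.34; AND[min(a, b)] → w = 0.11
R2 (z=36.0): heavy=0.69 → w = 0.69
R3 (z=30.0): short=0.09, none=0.63; AND[min(a, b)] → w = 0.09
R4 (z=29.0): medium=0.31, none=0.63; AND[min(a, b)] → w = 0.31
Weighted average = (0.11·34.0 + 0.69·36.0 + 0.09·30.0 + 0.31·29.0) / (0.11 + 0.69 + 0.09 + 0.31)
  = 40.2700 / 1.2000 = 33.56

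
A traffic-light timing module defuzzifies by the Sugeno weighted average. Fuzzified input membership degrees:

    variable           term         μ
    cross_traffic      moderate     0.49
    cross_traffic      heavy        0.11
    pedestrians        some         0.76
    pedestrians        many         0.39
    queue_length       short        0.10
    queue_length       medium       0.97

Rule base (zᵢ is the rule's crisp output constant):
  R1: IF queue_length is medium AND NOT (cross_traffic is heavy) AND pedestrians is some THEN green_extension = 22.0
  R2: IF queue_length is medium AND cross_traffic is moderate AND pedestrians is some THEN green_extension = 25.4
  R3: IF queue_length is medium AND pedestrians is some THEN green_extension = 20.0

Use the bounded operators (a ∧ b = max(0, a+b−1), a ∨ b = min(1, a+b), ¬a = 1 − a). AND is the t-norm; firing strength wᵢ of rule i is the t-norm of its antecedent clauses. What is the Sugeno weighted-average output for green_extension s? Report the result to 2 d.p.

21.55

R1 (z=22.0): medium=0.97, ¬heavy=1−0.11=0.89, some=0.76; AND[max(0, a+b−1)] → w = 0.62
R2 (z=25.4): medium=0.97, moderate=0.49, some=0.76; AND[max(0, a+b−1)] → w = 0.22
R3 (z=20.0): medium=0.97, some=0.76; AND[max(0, a+b−1)] → w = 0.73
Weighted average = (0.62·22.0 + 0.22·25.4 + 0.73·20.0) / (0.62 + 0.22 + 0.73)
  = 33.8280 / 1.5700 = 21.55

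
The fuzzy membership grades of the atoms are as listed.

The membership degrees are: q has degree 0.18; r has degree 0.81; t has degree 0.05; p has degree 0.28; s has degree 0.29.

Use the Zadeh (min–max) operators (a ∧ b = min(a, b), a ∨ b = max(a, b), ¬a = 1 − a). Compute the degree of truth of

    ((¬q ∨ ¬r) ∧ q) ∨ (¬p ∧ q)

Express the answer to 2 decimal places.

0.18

¬q = 1 − 0.18 = 0.82
¬r = 1 − 0.81 = 0.19
¬q ∨ ¬r = max(a, b) on (0.82, 0.19) = 0.82
(¬q ∨ ¬r) ∧ q = min(a, b) on (0.82, 0.18) = 0.18
¬p = 1 − 0.28 = 0.72
¬p ∧ q = min(a, b) on (0.72, 0.18) = 0.18
((¬q ∨ ¬r) ∧ q) ∨ (¬p ∧ q) = max(a, b) on (0.18, 0.18) = 0.18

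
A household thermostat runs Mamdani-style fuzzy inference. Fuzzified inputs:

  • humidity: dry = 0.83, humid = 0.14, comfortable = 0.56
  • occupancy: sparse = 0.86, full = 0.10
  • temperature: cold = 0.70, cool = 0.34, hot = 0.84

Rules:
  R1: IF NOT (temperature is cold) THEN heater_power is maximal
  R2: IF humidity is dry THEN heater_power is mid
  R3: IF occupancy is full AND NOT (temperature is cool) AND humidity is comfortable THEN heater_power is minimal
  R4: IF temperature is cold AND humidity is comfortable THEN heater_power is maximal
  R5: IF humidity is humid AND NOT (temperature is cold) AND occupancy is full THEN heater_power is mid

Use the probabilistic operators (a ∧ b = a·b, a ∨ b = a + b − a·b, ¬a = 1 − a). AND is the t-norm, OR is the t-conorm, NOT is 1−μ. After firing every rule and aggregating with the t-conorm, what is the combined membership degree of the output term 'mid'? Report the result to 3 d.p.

0.831

R1: ¬cold=1−0.70=0.30 → w = 0.3000
R2: dry=0.83 → w = 0.8300
R3: full=0.10, ¬cool=1−0.34=0.66, comfortable=0.56; AND[a·b] → w = 0.0370
R4: cold=0.70, comfortable=0.56; AND[a·b] → w = 0.3920
R5: humid=0.14, ¬cold=1−0.70=0.30, full=0.10; AND[a·b] → w = 0.0042
Rules with consequent 'mid': {R2, R5} → strengths 0.8300, 0.0042
Aggregate via t-conorm [a + b − a·b]: 0.8307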